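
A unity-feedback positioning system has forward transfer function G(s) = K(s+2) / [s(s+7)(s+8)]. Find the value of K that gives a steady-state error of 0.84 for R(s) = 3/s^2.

One free integrator in G(s): this is a type 1 system.
K_v = lim_{s→0} s·G(s) = K·2 / (7·8) = (1/28)·K.
e_ss = 3/K_v = 0.84 ⇒ K_v = 25/7 ⇒ K = (25/7)/(1/28) = 100.

100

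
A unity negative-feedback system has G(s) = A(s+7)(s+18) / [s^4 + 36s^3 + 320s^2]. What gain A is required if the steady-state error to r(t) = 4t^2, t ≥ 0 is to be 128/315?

50

Lowest-order denominator term is 320s^2, so the open loop has 2 poles at the origin → type 2 system.
K_a = lim_{s→0} s^2·G(s) = A·7·18 / 320 = (63/160)·A.
e_ss = 8/K_a = 128/315 ⇒ K_a = 19.6875 ⇒ A = 19.6875/(63/160) = 50.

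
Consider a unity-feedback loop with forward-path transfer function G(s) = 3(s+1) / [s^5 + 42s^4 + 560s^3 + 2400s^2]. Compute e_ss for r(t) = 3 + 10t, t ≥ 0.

0

Lowest-order denominator term is 2400s^2, so the open loop has 2 poles at the origin → type 2 system. Taking each input component in turn:
  • 3: tracked with zero error.
  • 10t: tracked with zero error.
Total e_ss = 0.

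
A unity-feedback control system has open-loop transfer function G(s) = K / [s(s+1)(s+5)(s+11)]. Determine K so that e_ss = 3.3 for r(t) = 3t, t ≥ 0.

50

System type = 1 (one pole at s=0).
K_v = lim_{s→0} s·G(s) = K / (1·5·11) = (1/55)·K.
e_ss = 3/K_v = 3.3 ⇒ K_v = 10/11 ⇒ K = (10/11)/(1/55) = 50.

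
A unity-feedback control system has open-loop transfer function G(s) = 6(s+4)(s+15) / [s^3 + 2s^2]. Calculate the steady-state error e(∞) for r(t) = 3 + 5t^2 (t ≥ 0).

The denominator has no term below 2s^2 — 2 poles at s=0, type 2. Treating each term separately:
  • 3: tracked with zero error.
  • 5t^2: e_ss = 10/K_a with K_a=180 → 1/18.
Total e_ss = 1/18.

1/18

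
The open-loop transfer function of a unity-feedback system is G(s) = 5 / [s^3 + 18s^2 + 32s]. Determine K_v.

5/32

The denominator has no term below 32s — 1 pole at s=0, type 1.
K_v = lim_{s→0} s·G(s) = 5 / 32 = 5/32.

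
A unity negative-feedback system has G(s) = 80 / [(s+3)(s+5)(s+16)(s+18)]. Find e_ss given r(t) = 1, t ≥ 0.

No free integrators in G(s): this is a type 0 system.
K_p = lim_{s→0} G(s) = 80 / (3·5·16·18) = 1/54.
e_ss = 1/(1 + K_p) = 1/(55/54) = 54/55.

54/55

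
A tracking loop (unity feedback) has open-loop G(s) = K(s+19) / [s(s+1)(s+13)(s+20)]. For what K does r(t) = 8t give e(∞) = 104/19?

G(s) has one factor of s in the denominator, so the system is type 1.
K_v = lim_{s→0} s·G(s) = K·19 / (1·13·20) = (19/260)·K.
e_ss = 8/K_v = 104/19 ⇒ K_v = 19/13 ⇒ K = (19/13)/(19/260) = 20.

20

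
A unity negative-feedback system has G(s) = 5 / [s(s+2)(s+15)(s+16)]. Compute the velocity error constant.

1/96

One free integrator in G(s): this is a type 1 system.
K_v = lim_{s→0} s·G(s) = 5 / (2·15·16) = 1/96.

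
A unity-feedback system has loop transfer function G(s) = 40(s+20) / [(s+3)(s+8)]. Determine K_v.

0

The open loop has no poles at the origin → type 0 system.
K_v = lim_{s→0} s·G(s) = 0 (the extra factor of s kills the finite limit).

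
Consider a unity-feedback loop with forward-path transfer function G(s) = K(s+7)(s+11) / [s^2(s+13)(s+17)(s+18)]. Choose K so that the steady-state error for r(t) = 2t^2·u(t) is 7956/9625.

250

G(s) has two factors of s in the denominator, so the system is type 2.
K_a = lim_{s→0} s^2·G(s) = K·7·11 / (13·17·18) = (77/3978)·K.
e_ss = 4/K_a = 7956/9625 ⇒ K_a = 9625/1989 ⇒ K = (9625/1989)/(77/3978) = 250.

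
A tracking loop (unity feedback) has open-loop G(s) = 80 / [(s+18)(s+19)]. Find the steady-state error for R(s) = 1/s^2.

infinity

The open loop has no poles at the origin → type 0 system.
For a type-0 system K_v = 0, so e_ss to a ramp input is unbounded.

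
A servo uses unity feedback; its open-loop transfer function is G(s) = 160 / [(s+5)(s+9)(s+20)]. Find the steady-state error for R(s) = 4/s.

The open loop has no poles at the origin → type 0 system.
K_p = lim_{s→0} G(s) = 160 / (5·9·20) = 8/45.
e_ss = 4/(1 + K_p) = 4/(53/45) = 180/53.

180/53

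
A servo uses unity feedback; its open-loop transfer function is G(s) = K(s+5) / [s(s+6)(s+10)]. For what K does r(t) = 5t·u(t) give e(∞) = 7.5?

8

The open loop has one pole at the origin → type 1 system.
K_v = lim_{s→0} s·G(s) = K·5 / (6·10) = (1/12)·K.
e_ss = 5/K_v = 7.5 ⇒ K_v = 2/3 ⇒ K = (2/3)/(1/12) = 8.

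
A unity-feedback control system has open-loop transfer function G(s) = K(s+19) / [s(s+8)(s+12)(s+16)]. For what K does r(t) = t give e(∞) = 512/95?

One free integrator in G(s): this is a type 1 system.
K_v = lim_{s→0} s·G(s) = K·19 / (8·12·16) = (19/1536)·K.
e_ss = 1/K_v = 512/95 ⇒ K_v = 95/512 ⇒ K = (95/512)/(19/1536) = 15.

15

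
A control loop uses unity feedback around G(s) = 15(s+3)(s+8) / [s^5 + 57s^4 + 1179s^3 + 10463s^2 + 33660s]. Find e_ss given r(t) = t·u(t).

The denominator has no term below 33660s — 1 pole at s=0, type 1.
K_v = lim_{s→0} s·G(s) = 15·3·8 / 33660 = 2/187.
e_ss = 1/K_v = 1/(2/187) = 93.5.

93.5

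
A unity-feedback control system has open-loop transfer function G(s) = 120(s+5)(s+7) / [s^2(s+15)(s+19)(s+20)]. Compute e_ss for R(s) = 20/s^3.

Two free integrators in G(s): this is a type 2 system.
K_a = lim_{s→0} s^2·G(s) = 120·5·7 / (15·19·20) = 14/19.
r(t) = 10t^2 gives R(s) = 20/s^3.
e_ss = 20/K_a = 20/(14/19) = 190/7.

190/7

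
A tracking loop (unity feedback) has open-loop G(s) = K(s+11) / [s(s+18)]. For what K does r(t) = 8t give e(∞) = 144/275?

System type = 1 (one pole at s=0).
K_v = lim_{s→0} s·G(s) = K·11 / (18) = (11/18)·K.
e_ss = 8/K_v = 144/275 ⇒ K_v = 275/18 ⇒ K = (275/18)/(11/18) = 25.

25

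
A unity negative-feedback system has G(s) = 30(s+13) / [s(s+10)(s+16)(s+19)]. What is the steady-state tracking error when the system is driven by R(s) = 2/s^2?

System type = 1 (one pole at s=0).
K_v = lim_{s→0} s·G(s) = 30·13 / (10·16·19) = 39/304.
e_ss = 2/K_v = 2/(39/304) = 608/39.

608/39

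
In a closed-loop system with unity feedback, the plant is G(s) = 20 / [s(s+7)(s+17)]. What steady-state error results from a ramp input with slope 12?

One free integrator in G(s): this is a type 1 system.
K_v = lim_{s→0} s·G(s) = 20 / (7·17) = 20/119.
e_ss = 12/K_v = 12/(20/119) = 71.4.

71.4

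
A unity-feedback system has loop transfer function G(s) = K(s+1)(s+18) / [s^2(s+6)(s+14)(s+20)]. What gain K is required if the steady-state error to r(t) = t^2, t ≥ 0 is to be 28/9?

60

G(s) has two factors of s in the denominator, so the system is type 2.
K_a = lim_{s→0} s^2·G(s) = K·1·18 / (6·14·20) = (3/280)·K.
e_ss = 2/K_a = 28/9 ⇒ K_a = 9/14 ⇒ K = (9/14)/(3/280) = 60.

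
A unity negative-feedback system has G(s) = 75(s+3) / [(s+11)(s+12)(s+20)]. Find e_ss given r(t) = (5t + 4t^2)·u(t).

infinity

The open loop has no poles at the origin → type 0 system. Taking each input component in turn:
  • 5t: a type-0 system cannot track it, e_ss → ∞.
  • 4t^2: a type-0 system cannot track it, e_ss → ∞.
The unbounded component dominates.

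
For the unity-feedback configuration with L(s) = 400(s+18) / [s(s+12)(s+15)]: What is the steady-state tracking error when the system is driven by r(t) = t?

The open loop has one pole at the origin → type 1 system.
K_v = lim_{s→0} s·L(s) = 400·18 / (12·15) = 40.
e_ss = 1/K_v = 1/40 = 0.025.

0.025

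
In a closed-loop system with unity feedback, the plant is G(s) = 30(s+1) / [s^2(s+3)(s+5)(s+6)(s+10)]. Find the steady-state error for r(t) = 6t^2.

360

System type = 2 (two poles at s=0).
K_a = lim_{s→0} s^2·G(s) = 30·1 / (3·5·6·10) = 1/30.
r(t) = 6t^2 gives R(s) = 12/s^3.
e_ss = 12/K_a = 12/(1/30) = 360.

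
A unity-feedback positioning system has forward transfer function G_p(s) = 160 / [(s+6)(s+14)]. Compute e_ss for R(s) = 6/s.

126/61

No free integrators in G_p(s): this is a type 0 system.
K_p = lim_{s→0} G_p(s) = 160 / (6·14) = 40/21.
e_ss = 6/(1 + K_p) = 6/(61/21) = 126/61.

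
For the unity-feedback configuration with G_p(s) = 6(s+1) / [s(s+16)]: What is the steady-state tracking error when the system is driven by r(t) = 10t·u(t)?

One free integrator in G_p(s): this is a type 1 system.
K_v = lim_{s→0} s·G_p(s) = 6·1 / (16) = 0.375.
e_ss = 10/K_v = 10/0.375 = 80/3.

80/3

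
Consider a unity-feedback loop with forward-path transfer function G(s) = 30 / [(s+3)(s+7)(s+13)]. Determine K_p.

G(s) has no factors of s in the denominator, so the system is type 0.
K_p = lim_{s→0} G(s) = 30 / (3·7·13) = 10/91.

10/91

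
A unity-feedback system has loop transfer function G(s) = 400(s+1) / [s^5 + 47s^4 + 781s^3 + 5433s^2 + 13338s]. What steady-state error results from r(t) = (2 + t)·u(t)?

Lowest-order denominator term is 13338s, so the open loop has 1 pole at the origin → type 1 system. By superposition:
  • 2: tracked with zero error.
  • t: e_ss = 1/K_v with K_v=200/6669 → 33.345.
Total e_ss = 33.345.

33.345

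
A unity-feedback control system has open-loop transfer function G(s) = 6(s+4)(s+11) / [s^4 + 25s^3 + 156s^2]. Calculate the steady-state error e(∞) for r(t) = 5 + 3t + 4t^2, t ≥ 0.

Lowest-order denominator term is 156s^2, so the open loop has 2 poles at the origin → type 2 system. Treating each term separately:
  • 5: tracked with zero error.
  • 3t: tracked with zero error.
  • 4t^2: e_ss = 8/K_a with K_a=22/13 → 52/11.
Total e_ss = 52/11.

52/11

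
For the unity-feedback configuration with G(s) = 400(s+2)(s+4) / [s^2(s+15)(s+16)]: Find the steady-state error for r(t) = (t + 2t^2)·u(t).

0.3

G(s) has two factors of s in the denominator, so the system is type 2. Treating each term separately:
  • t: tracked with zero error.
  • 2t^2: e_ss = 4/K_a with K_a=40/3 → 0.3.
Total e_ss = 0.3.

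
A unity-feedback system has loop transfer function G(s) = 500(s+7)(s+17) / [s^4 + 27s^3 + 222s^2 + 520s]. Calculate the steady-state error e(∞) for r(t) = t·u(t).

Lowest-order denominator term is 520s, so the open loop has 1 pole at the origin → type 1 system.
K_v = lim_{s→0} s·G(s) = 500·7·17 / 520 = 2975/26.
e_ss = 1/K_v = 1/(2975/26) = 26/2975.

26/2975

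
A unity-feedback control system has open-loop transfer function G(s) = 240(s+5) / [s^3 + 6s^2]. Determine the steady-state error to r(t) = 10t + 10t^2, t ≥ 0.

The denominator has no term below 6s^2 — 2 poles at s=0, type 2. By superposition:
  • 10t: tracked with zero error.
  • 10t^2: e_ss = 20/K_a with K_a=200 → 0.1.
Total e_ss = 0.1.

0.1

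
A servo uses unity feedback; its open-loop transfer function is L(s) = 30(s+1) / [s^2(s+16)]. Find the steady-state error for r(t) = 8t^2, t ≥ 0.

L(s) has two factors of s in the denominator, so the system is type 2.
K_a = lim_{s→0} s^2·L(s) = 30·1 / (16) = 1.875.
r(t) = 8t^2 gives R(s) = 16/s^3.
e_ss = 16/K_a = 16/1.875 = 128/15.

128/15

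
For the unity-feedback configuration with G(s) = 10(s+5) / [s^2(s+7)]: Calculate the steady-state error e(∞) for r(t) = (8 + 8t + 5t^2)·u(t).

System type = 2 (two poles at s=0). Treating each term separately:
  • 8: tracked with zero error.
  • 8t: tracked with zero error.
  • 5t^2: e_ss = 10/K_a with K_a=50/7 → 1.4.
Total e_ss = 1.4.

1.4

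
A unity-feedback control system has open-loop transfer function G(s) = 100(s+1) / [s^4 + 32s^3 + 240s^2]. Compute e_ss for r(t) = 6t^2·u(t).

28.8

Factoring s^2 from the denominator leaves a polynomial with constant term 240, so the system is type 2.
K_a = lim_{s→0} s^2·G(s) = 100·1 / 240 = 5/12.
r(t) = 6t^2 gives R(s) = 12/s^3.
e_ss = 12/K_a = 12/(5/12) = 28.8.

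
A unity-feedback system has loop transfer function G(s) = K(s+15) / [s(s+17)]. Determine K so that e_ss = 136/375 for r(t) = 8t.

25

One free integrator in G(s): this is a type 1 system.
K_v = lim_{s→0} s·G(s) = K·15 / (17) = (15/17)·K.
e_ss = 8/K_v = 136/375 ⇒ K_v = 375/17 ⇒ K = (375/17)/(15/17) = 25.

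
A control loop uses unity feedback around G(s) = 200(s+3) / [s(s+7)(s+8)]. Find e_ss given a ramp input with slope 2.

System type = 1 (one pole at s=0).
K_v = lim_{s→0} s·G(s) = 200·3 / (7·8) = 75/7.
e_ss = 2/K_v = 2/(75/7) = 14/75.

14/75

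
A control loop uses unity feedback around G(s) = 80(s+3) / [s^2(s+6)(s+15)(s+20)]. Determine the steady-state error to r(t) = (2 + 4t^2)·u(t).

60

Two free integrators in G(s): this is a type 2 system. Treating each term separately:
  • 2: tracked with zero error.
  • 4t^2: e_ss = 8/K_a with K_a=2/15 → 60.
Total e_ss = 60.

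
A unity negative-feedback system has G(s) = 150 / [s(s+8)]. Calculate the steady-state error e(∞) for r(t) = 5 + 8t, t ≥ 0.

32/75

The open loop has one pole at the origin → type 1 system. Treating each term separately:
  • 5: tracked with zero error.
  • 8t: e_ss = 8/K_v with K_v=18.75 → 32/75.
Total e_ss = 32/75.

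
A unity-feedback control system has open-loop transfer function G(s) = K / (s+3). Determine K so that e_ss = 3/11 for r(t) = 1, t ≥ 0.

G(s) has no factors of s in the denominator, so the system is type 0.
K_p = lim_{s→0} G(s) = K / (3) = (1/3)·K.
e_ss = 1/(1 + K_p) = 3/11 ⇒ 1 + (1/3)·K = 11/3 ⇒ K = 8.

8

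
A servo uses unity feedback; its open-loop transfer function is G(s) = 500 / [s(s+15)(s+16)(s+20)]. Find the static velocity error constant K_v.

5/48

The open loop has one pole at the origin → type 1 system.
K_v = lim_{s→0} s·G(s) = 500 / (15·16·20) = 5/48.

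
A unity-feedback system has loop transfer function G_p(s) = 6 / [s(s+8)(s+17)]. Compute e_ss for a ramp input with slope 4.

272/3

The open loop has one pole at the origin → type 1 system.
K_v = lim_{s→0} s·G_p(s) = 6 / (8·17) = 3/68.
e_ss = 4/K_v = 4/(3/68) = 272/3.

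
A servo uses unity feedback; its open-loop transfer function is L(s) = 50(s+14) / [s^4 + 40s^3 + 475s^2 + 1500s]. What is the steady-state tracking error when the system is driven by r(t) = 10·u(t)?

The denominator has no term below 1500s — 1 pole at s=0, type 1.
A type-1 system has K_p = ∞, so it tracks a step input with zero steady-state error.

0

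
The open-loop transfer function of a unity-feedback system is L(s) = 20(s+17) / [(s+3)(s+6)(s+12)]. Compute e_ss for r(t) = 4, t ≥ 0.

216/139

L(s) has no factors of s in the denominator, so the system is type 0.
K_p = lim_{s→0} L(s) = 20·17 / (3·6·12) = 85/54.
e_ss = 4/(1 + K_p) = 4/(139/54) = 216/139.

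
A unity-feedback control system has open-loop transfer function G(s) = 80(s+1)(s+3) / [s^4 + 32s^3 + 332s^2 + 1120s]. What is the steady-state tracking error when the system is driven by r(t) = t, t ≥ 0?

The denominator has no term below 1120s — 1 pole at s=0, type 1.
K_v = lim_{s→0} s·G(s) = 80·1·3 / 1120 = 3/14.
e_ss = 1/K_v = 1/(3/14) = 14/3.

14/3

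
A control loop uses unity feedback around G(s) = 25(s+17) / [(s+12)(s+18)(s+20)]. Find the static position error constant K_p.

The open loop has no poles at the origin → type 0 system.
K_p = lim_{s→0} G(s) = 25·17 / (12·18·20) = 85/864.

85/864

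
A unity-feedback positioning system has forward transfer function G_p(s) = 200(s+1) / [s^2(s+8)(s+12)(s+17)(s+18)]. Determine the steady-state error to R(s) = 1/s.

0

Two free integrators in G_p(s): this is a type 2 system.
K_p = ∞ for a type-2 system; e_ss to a step is zero.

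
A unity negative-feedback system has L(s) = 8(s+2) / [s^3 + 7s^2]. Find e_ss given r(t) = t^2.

0.875

Factoring s^2 from the denominator leaves a polynomial with constant term 7, so the system is type 2.
K_a = lim_{s→0} s^2·L(s) = 8·2 / 7 = 16/7.
r(t) = t^2 gives R(s) = 2/s^3.
e_ss = 2/K_a = 2/(16/7) = 0.875.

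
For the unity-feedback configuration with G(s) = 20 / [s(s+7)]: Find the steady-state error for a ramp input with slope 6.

One free integrator in G(s): this is a type 1 system.
K_v = lim_{s→0} s·G(s) = 20 / (7) = 20/7.
e_ss = 6/K_v = 6/(20/7) = 2.1.

2.1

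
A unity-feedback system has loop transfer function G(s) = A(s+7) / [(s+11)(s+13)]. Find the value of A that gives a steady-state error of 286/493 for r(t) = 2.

G(s) has no factors of s in the denominator, so the system is type 0.
K_p = lim_{s→0} G(s) = A·7 / (11·13) = (7/143)·A.
e_ss = 2/(1 + K_p) = 286/493 ⇒ 1 + (7/143)·A = 493/143 ⇒ A = 50.

50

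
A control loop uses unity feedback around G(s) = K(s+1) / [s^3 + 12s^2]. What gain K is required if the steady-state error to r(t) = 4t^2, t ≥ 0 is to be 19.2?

5

The denominator has no term below 12s^2 — 2 poles at s=0, type 2.
K_a = lim_{s→0} s^2·G(s) = K·1 / 12 = (1/12)·K.
e_ss = 8/K_a = 19.2 ⇒ K_a = 5/12 ⇒ K = (5/12)/(1/12) = 5.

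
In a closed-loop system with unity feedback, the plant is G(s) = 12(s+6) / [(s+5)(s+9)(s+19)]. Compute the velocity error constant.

0

No free integrators in G(s): this is a type 0 system.
K_v = lim_{s→0} s·G(s) = 0 (the extra factor of s kills the finite limit).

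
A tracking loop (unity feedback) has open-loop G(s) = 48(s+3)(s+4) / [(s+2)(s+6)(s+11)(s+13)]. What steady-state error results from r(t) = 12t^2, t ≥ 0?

The open loop has no poles at the origin → type 0 system.
K_a = lim_{s→0} s^2·G(s) = 0; the steady-state error to this parabolic input grows without bound.

infinity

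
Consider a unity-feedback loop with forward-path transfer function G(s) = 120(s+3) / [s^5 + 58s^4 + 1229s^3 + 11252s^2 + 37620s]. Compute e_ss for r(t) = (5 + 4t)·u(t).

Lowest-order denominator term is 37620s, so the open loop has 1 pole at the origin → type 1 system. By superposition:
  • 5: tracked with zero error.
  • 4t: e_ss = 4/K_v with K_v=2/209 → 418.
Total e_ss = 418.

418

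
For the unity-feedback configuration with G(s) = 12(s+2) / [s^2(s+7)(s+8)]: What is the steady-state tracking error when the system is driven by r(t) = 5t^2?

System type = 2 (two poles at s=0).
K_a = lim_{s→0} s^2·G(s) = 12·2 / (7·8) = 3/7.
r(t) = 5t^2 gives R(s) = 10/s^3.
e_ss = 10/K_a = 10/(3/7) = 70/3.

70/3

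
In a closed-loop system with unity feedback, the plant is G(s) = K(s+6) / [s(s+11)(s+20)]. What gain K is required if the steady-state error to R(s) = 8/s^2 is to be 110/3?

8

The open loop has one pole at the origin → type 1 system.
K_v = lim_{s→0} s·G(s) = K·6 / (11·20) = (3/110)·K.
e_ss = 8/K_v = 110/3 ⇒ K_v = 12/55 ⇒ K = (12/55)/(3/110) = 8.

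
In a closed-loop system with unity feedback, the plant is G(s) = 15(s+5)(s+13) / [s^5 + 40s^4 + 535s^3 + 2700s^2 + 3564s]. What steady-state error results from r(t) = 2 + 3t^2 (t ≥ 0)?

Factoring s from the denominator leaves a polynomial with constant term 3564, so the system is type 1. Taking each input component in turn:
  • 2: tracked with zero error.
  • 3t^2: a type-1 system cannot track it, e_ss → ∞.
The unbounded component dominates.

infinity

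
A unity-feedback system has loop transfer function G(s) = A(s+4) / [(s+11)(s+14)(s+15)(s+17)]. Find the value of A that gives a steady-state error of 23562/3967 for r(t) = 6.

The open loop has no poles at the origin → type 0 system.
K_p = lim_{s→0} G(s) = A·4 / (11·14·15·17) = (2/19635)·A.
e_ss = 6/(1 + K_p) = 23562/3967 ⇒ 1 + (2/19635)·A = 3967/3927 ⇒ A = 100.

100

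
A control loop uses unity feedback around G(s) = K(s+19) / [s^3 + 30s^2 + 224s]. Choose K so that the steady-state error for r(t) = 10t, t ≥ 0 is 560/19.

4

The denominator has no term below 224s — 1 pole at s=0, type 1.
K_v = lim_{s→0} s·G(s) = K·19 / 224 = (19/224)·K.
e_ss = 10/K_v = 560/19 ⇒ K_v = 19/56 ⇒ K = (19/56)/(19/224) = 4.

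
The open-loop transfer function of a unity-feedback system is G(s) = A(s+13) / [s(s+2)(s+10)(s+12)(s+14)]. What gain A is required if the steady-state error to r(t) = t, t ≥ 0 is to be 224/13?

System type = 1 (one pole at s=0).
K_v = lim_{s→0} s·G(s) = A·13 / (2·10·12·14) = (13/3360)·A.
e_ss = 1/K_v = 224/13 ⇒ K_v = 13/224 ⇒ A = (13/224)/(13/3360) = 15.

15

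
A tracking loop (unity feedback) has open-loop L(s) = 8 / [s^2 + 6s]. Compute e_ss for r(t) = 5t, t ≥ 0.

3.75

Lowest-order denominator term is 6s, so the open loop has 1 pole at the origin → type 1 system.
K_v = lim_{s→0} s·L(s) = 8 / 6 = 4/3.
e_ss = 5/K_v = 5/(4/3) = 3.75.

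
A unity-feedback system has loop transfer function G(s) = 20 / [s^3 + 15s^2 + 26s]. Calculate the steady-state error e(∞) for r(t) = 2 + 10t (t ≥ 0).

13

Factoring s from the denominator leaves a polynomial with constant term 26, so the system is type 1. Treating each term separately:
  • 2: tracked with zero error.
  • 10t: e_ss = 10/K_v with K_v=10/13 → 13.
Total e_ss = 13.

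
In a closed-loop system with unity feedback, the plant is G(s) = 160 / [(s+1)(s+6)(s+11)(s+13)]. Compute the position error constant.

80/429

System type = 0 (no poles at s=0).
K_p = lim_{s→0} G(s) = 160 / (1·6·11·13) = 80/429.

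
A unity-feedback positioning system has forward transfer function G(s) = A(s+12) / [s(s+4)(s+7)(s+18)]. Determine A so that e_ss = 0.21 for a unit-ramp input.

System type = 1 (one pole at s=0).
K_v = lim_{s→0} s·G(s) = A·12 / (4·7·18) = (1/42)·A.
e_ss = 1/K_v = 0.21 ⇒ K_v = 100/21 ⇒ A = (100/21)/(1/42) = 200.

200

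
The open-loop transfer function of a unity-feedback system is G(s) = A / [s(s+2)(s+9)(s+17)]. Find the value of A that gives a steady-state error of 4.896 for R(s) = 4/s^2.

One free integrator in G(s): this is a type 1 system.
K_v = lim_{s→0} s·G(s) = A / (2·9·17) = (1/306)·A.
e_ss = 4/K_v = 4.896 ⇒ K_v = 125/153 ⇒ A = (125/153)/(1/306) = 250.

250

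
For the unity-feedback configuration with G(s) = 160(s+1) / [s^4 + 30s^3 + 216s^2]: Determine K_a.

20/27

The denominator has no term below 216s^2 — 2 poles at s=0, type 2.
K_a = lim_{s→0} s^2·G(s) = 160·1 / 216 = 20/27.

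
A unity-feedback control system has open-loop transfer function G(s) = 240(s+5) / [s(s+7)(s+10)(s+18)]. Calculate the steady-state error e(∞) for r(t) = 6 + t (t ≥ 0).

G(s) has one factor of s in the denominator, so the system is type 1. Treating each term separately:
  • 6: tracked with zero error.
  • t: e_ss = 1/K_v with K_v=20/21 → 1.05.
Total e_ss = 1.05.

1.05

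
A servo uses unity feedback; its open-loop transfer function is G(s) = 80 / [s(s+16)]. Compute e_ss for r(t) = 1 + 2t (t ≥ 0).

System type = 1 (one pole at s=0). Taking each input component in turn:
  • 1: tracked with zero error.
  • 2t: e_ss = 2/K_v with K_v=5 → 0.4.
Total e_ss = 0.4.

0.4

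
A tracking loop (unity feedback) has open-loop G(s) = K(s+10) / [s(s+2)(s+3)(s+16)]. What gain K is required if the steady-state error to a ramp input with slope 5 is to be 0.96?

50

G(s) has one factor of s in the denominator, so the system is type 1.
K_v = lim_{s→0} s·G(s) = K·10 / (2·3·16) = (5/48)·K.
e_ss = 5/K_v = 0.96 ⇒ K_v = 125/24 ⇒ K = (125/24)/(5/48) = 50.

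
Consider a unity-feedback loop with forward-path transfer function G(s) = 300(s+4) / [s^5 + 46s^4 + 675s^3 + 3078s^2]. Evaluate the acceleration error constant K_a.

Factoring s^2 from the denominator leaves a polynomial with constant term 3078, so the system is type 2.
K_a = lim_{s→0} s^2·G(s) = 300·4 / 3078 = 200/513.

200/513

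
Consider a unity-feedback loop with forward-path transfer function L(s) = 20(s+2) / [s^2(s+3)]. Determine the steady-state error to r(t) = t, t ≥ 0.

System type = 2 (two poles at s=0).
K_v = ∞ for a type-2 system; e_ss to a ramp is zero.

0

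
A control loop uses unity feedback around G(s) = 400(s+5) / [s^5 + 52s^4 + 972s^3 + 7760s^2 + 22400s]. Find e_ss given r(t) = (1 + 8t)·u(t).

89.6

Lowest-order denominator term is 22400s, so the open loop has 1 pole at the origin → type 1 system. By superposition:
  • 1: tracked with zero error.
  • 8t: e_ss = 8/K_v with K_v=5/56 → 89.6.
Total e_ss = 89.6.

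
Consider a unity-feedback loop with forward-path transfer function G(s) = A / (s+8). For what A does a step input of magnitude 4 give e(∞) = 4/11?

80

G(s) has no factors of s in the denominator, so the system is type 0.
K_p = lim_{s→0} G(s) = A / (8) = 0.125·A.
e_ss = 4/(1 + K_p) = 4/11 ⇒ 1 + 0.125·A = 11 ⇒ A = 80.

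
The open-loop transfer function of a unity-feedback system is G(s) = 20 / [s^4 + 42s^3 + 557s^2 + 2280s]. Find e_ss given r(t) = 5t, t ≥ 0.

The denominator has no term below 2280s — 1 pole at s=0, type 1.
K_v = lim_{s→0} s·G(s) = 20 / 2280 = 1/114.
e_ss = 5/K_v = 5/(1/114) = 570.

570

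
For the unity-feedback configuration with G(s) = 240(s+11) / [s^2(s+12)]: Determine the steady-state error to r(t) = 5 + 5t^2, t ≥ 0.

1/22

Two free integrators in G(s): this is a type 2 system. By superposition:
  • 5: tracked with zero error.
  • 5t^2: e_ss = 10/K_a with K_a=220 → 1/22.
Total e_ss = 1/22.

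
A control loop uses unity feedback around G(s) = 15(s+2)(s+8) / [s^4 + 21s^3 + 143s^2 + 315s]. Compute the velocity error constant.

Lowest-order denominator term is 315s, so the open loop has 1 pole at the origin → type 1 system.
K_v = lim_{s→0} s·G(s) = 15·2·8 / 315 = 16/21.

16/21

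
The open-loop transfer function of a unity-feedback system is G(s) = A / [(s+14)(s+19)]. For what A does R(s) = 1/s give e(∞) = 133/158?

50

System type = 0 (no poles at s=0).
K_p = lim_{s→0} G(s) = A / (14·19) = (1/266)·A.
e_ss = 1/(1 + K_p) = 133/158 ⇒ 1 + (1/266)·A = 158/133 ⇒ A = 50.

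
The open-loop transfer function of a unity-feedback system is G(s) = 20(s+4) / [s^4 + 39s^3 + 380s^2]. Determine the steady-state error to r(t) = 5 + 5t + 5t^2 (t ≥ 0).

The denominator has no term below 380s^2 — 2 poles at s=0, type 2. Taking each input component in turn:
  • 5: tracked with zero error.
  • 5t: tracked with zero error.
  • 5t^2: e_ss = 10/K_a with K_a=4/19 → 47.5.
Total e_ss = 47.5.

47.5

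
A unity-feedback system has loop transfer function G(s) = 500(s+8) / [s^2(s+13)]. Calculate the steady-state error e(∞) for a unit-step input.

0

Two free integrators in G(s): this is a type 2 system.
K_p = ∞ for a type-2 system; e_ss to a step is zero.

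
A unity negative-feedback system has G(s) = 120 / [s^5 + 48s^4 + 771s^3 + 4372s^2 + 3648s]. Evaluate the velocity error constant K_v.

5/152

The denominator has no term below 3648s — 1 pole at s=0, type 1.
K_v = lim_{s→0} s·G(s) = 120 / 3648 = 5/152.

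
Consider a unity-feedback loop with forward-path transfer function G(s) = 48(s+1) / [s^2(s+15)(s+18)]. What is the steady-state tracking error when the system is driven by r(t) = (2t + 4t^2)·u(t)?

45

The open loop has two poles at the origin → type 2 system. By superposition:
  • 2t: tracked with zero error.
  • 4t^2: e_ss = 8/K_a with K_a=8/45 → 45.
Total e_ss = 45.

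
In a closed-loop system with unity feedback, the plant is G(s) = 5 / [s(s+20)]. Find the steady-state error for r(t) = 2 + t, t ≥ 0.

4

The open loop has one pole at the origin → type 1 system. By superposition:
  • 2: tracked with zero error.
  • t: e_ss = 1/K_v with K_v=0.25 → 4.
Total e_ss = 4.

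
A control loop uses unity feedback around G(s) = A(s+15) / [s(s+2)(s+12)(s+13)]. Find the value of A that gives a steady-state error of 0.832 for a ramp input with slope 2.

G(s) has one factor of s in the denominator, so the system is type 1.
K_v = lim_{s→0} s·G(s) = A·15 / (2·12·13) = (5/104)·A.
e_ss = 2/K_v = 0.832 ⇒ K_v = 125/52 ⇒ A = (125/52)/(5/104) = 50.

50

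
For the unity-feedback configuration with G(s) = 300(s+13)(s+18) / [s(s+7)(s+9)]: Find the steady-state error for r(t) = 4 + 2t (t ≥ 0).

System type = 1 (one pole at s=0). Taking each input component in turn:
  • 4: tracked with zero error.
  • 2t: e_ss = 2/K_v with K_v=7800/7 → 7/3900.
Total e_ss = 7/3900.

7/3900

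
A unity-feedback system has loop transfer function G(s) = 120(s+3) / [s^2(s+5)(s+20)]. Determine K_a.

3.6

G(s) has two factors of s in the denominator, so the system is type 2.
K_a = lim_{s→0} s^2·G(s) = 120·3 / (5·20) = 3.6.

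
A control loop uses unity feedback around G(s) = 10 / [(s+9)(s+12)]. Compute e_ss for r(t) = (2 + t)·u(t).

infinity

The open loop has no poles at the origin → type 0 system. By superposition:
  • 2: e_ss = 2/(1+K_p) with K_p=5/54 → 108/59.
  • t: a type-0 system cannot track it, e_ss → ∞.
The unbounded component dominates.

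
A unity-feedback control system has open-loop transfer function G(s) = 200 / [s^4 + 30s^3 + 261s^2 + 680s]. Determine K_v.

5/17

Factoring s from the denominator leaves a polynomial with constant term 680, so the system is type 1.
K_v = lim_{s→0} s·G(s) = 200 / 680 = 5/17.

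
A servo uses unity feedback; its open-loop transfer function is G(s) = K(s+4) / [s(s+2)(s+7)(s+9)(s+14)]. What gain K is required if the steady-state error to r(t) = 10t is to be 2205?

2

G(s) has one factor of s in the denominator, so the system is type 1.
K_v = lim_{s→0} s·G(s) = K·4 / (2·7·9·14) = (1/441)·K.
e_ss = 10/K_v = 2205 ⇒ K_v = 2/441 ⇒ K = (2/441)/(1/441) = 2.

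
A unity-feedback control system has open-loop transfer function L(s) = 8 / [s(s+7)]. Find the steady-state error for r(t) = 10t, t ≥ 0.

L(s) has one factor of s in the denominator, so the system is type 1.
K_v = lim_{s→0} s·L(s) = 8 / (7) = 8/7.
e_ss = 10/K_v = 10/(8/7) = 8.75.

8.75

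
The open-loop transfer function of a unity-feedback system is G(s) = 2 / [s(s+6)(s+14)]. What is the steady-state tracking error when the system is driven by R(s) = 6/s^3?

System type = 1 (one pole at s=0).
K_a = lim_{s→0} s^2·G(s) = 0; the steady-state error to this parabolic input grows without bound.

infinity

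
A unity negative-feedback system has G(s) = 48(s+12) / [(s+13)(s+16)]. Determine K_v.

0

No free integrators in G(s): this is a type 0 system.
K_v = lim_{s→0} s·G(s) = 0 (the extra factor of s kills the finite limit).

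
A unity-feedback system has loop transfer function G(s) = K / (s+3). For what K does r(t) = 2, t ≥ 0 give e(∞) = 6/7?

System type = 0 (no poles at s=0).
K_p = lim_{s→0} G(s) = K / (3) = (1/3)·K.
e_ss = 2/(1 + K_p) = 6/7 ⇒ 1 + (1/3)·K = 7/3 ⇒ K = 4.

4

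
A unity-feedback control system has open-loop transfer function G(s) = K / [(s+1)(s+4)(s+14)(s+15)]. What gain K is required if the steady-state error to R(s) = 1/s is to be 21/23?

The open loop has no poles at the origin → type 0 system.
K_p = lim_{s→0} G(s) = K / (1·4·14·15) = (1/840)·K.
e_ss = 1/(1 + K_p) = 21/23 ⇒ 1 + (1/840)·K = 23/21 ⇒ K = 80.

80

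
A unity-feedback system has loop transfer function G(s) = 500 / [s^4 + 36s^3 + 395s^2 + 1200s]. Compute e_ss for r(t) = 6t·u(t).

14.4

The denominator has no term below 1200s — 1 pole at s=0, type 1.
K_v = lim_{s→0} s·G(s) = 500 / 1200 = 5/12.
e_ss = 6/K_v = 6/(5/12) = 14.4.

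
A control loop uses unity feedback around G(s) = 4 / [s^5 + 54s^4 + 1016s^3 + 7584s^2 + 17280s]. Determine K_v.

Factoring s from the denominator leaves a polynomial with constant term 17280, so the system is type 1.
K_v = lim_{s→0} s·G(s) = 4 / 17280 = 1/4320.

1/4320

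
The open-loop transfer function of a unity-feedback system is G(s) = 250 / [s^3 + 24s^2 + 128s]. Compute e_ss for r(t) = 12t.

6.144

Lowest-order denominator term is 128s, so the open loop has 1 pole at the origin → type 1 system.
K_v = lim_{s→0} s·G(s) = 250 / 128 = 125/64.
e_ss = 12/K_v = 12/(125/64) = 6.144.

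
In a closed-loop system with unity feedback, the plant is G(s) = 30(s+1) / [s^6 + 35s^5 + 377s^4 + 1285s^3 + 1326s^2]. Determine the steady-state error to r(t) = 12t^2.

The denominator has no term below 1326s^2 — 2 poles at s=0, type 2.
K_a = lim_{s→0} s^2·G(s) = 30·1 / 1326 = 5/221.
r(t) = 12t^2 gives R(s) = 24/s^3.
e_ss = 24/K_a = 24/(5/221) = 1060.8.

1060.8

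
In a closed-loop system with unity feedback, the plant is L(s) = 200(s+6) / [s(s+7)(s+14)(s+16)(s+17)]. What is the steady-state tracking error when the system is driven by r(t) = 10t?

L(s) has one factor of s in the denominator, so the system is type 1.
K_v = lim_{s→0} s·L(s) = 200·6 / (7·14·16·17) = 75/1666.
e_ss = 10/K_v = 10/(75/1666) = 3332/15.

3332/15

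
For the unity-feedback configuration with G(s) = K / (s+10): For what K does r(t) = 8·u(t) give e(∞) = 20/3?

System type = 0 (no poles at s=0).
K_p = lim_{s→0} G(s) = K / (10) = 0.1·K.
e_ss = 8/(1 + K_p) = 20/3 ⇒ 1 + 0.1·K = 1.2 ⇒ K = 2.

2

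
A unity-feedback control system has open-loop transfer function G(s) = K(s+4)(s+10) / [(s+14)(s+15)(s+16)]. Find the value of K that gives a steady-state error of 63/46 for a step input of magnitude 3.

100

The open loop has no poles at the origin → type 0 system.
K_p = lim_{s→0} G(s) = K·4·10 / (14·15·16) = (1/84)·K.
e_ss = 3/(1 + K_p) = 63/46 ⇒ 1 + (1/84)·K = 46/21 ⇒ K = 100.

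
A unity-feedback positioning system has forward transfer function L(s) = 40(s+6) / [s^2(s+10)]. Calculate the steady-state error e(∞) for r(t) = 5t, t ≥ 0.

The open loop has two poles at the origin → type 2 system.
A type-2 system has K_v = ∞, so it tracks a ramp input with zero steady-state error.

0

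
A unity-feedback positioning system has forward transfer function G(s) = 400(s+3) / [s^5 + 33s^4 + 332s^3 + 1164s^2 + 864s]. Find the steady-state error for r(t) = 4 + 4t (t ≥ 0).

Factoring s from the denominator leaves a polynomial with constant term 864, so the system is type 1. Treating each term separately:
  • 4: tracked with zero error.
  • 4t: e_ss = 4/K_v with K_v=25/18 → 2.88.
Total e_ss = 2.88.

2.88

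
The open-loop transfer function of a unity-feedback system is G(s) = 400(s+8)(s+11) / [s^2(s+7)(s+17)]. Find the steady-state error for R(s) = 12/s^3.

Two free integrators in G(s): this is a type 2 system.
K_a = lim_{s→0} s^2·G(s) = 400·8·11 / (7·17) = 35200/119.
r(t) = 6t^2 gives R(s) = 12/s^3.
e_ss = 12/K_a = 12/(35200/119) = 357/8800.

357/8800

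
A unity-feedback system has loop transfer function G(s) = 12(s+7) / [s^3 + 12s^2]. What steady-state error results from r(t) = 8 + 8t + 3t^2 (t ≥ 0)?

6/7

Factoring s^2 from the denominator leaves a polynomial with constant term 12, so the system is type 2. By superposition:
  • 8: tracked with zero error.
  • 8t: tracked with zero error.
  • 3t^2: e_ss = 6/K_a with K_a=7 → 6/7.
Total e_ss = 6/7.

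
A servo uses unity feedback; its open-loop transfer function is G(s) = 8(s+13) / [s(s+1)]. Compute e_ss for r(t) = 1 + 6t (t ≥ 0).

G(s) has one factor of s in the denominator, so the system is type 1. Taking each input component in turn:
  • 1: tracked with zero error.
  • 6t: e_ss = 6/K_v with K_v=104 → 3/52.
Total e_ss = 3/52.

3/52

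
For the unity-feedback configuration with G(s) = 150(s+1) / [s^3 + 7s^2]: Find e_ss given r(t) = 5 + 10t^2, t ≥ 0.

14/15

The denominator has no term below 7s^2 — 2 poles at s=0, type 2. By superposition:
  • 5: tracked with zero error.
  • 10t^2: e_ss = 20/K_a with K_a=150/7 → 14/15.
Total e_ss = 14/15.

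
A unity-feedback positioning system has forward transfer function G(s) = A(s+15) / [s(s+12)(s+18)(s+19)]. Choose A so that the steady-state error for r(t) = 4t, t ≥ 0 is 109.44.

G(s) has one factor of s in the denominator, so the system is type 1.
K_v = lim_{s→0} s·G(s) = A·15 / (12·18·19) = (5/1368)·A.
e_ss = 4/K_v = 109.44 ⇒ K_v = 25/684 ⇒ A = (25/684)/(5/1368) = 10.

10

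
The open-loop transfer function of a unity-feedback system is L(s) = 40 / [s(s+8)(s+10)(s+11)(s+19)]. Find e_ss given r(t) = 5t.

One free integrator in L(s): this is a type 1 system.
K_v = lim_{s→0} s·L(s) = 40 / (8·10·11·19) = 1/418.
e_ss = 5/K_v = 5/(1/418) = 2090.

2090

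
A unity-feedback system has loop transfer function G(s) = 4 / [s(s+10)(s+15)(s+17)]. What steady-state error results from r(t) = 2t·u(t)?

1275

The open loop has one pole at the origin → type 1 system.
K_v = lim_{s→0} s·G(s) = 4 / (10·15·17) = 2/1275.
e_ss = 2/K_v = 2/(2/1275) = 1275.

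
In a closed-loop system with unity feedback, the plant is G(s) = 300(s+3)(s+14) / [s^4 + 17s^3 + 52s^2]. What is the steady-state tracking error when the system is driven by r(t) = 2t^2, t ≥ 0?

The denominator has no term below 52s^2 — 2 poles at s=0, type 2.
K_a = lim_{s→0} s^2·G(s) = 300·3·14 / 52 = 3150/13.
r(t) = 2t^2 gives R(s) = 4/s^3.
e_ss = 4/K_a = 4/(3150/13) = 26/1575.

26/1575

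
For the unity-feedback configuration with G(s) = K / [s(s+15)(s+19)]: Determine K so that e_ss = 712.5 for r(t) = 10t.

G(s) has one factor of s in the denominator, so the system is type 1.
K_v = lim_{s→0} s·G(s) = K / (15·19) = (1/285)·K.
e_ss = 10/K_v = 712.5 ⇒ K_v = 4/285 ⇒ K = (4/285)/(1/285) = 4.

4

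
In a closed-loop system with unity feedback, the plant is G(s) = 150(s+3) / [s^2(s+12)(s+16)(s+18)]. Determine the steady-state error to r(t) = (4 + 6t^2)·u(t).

92.16

Two free integrators in G(s): this is a type 2 system. By superposition:
  • 4: tracked with zero error.
  • 6t^2: e_ss = 12/K_a with K_a=25/192 → 92.16.
Total e_ss = 92.16.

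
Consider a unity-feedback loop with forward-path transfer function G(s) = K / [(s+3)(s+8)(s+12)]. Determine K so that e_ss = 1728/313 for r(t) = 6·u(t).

G(s) has no factors of s in the denominator, so the system is type 0.
K_p = lim_{s→0} G(s) = K / (3·8·12) = (1/288)·K.
e_ss = 6/(1 + K_p) = 1728/313 ⇒ 1 + (1/288)·K = 313/288 ⇒ K = 25.

25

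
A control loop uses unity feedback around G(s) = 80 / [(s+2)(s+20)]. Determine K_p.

2

G(s) has no factors of s in the denominator, so the system is type 0.
K_p = lim_{s→0} G(s) = 80 / (2·20) = 2.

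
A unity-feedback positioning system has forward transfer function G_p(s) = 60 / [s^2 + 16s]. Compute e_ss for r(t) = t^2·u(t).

infinity

The denominator has no term below 16s — 1 pole at s=0, type 1.
For a type-1 system K_a = 0, so e_ss to a parabolic input is unbounded.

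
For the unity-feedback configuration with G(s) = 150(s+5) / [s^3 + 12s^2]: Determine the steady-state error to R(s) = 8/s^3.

The denominator has no term below 12s^2 — 2 poles at s=0, type 2.
K_a = lim_{s→0} s^2·G(s) = 150·5 / 12 = 62.5.
r(t) = 4t^2 gives R(s) = 8/s^3.
e_ss = 8/K_a = 8/62.5 = 0.128.

0.128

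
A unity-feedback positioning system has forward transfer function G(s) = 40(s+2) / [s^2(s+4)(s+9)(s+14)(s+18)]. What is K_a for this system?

5/567

G(s) has two factors of s in the denominator, so the system is type 2.
K_a = lim_{s→0} s^2·G(s) = 40·2 / (4·9·14·18) = 5/567.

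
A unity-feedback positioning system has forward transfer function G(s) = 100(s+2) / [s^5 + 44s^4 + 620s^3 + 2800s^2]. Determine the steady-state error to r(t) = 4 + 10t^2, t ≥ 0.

The denominator has no term below 2800s^2 — 2 poles at s=0, type 2. Treating each term separately:
  • 4: tracked with zero error.
  • 10t^2: e_ss = 20/K_a with K_a=1/14 → 280.
Total e_ss = 280.

280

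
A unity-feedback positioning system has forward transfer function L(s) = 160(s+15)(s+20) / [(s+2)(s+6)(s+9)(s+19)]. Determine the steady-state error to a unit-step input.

171/4171

L(s) has no factors of s in the denominator, so the system is type 0.
K_p = lim_{s→0} L(s) = 160·15·20 / (2·6·9·19) = 4000/171.
e_ss = 1/(1 + K_p) = 1/(4171/171) = 171/4171.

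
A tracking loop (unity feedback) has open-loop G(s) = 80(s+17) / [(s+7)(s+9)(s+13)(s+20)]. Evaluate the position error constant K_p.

68/819

System type = 0 (no poles at s=0).
K_p = lim_{s→0} G(s) = 80·17 / (7·9·13·20) = 68/819.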